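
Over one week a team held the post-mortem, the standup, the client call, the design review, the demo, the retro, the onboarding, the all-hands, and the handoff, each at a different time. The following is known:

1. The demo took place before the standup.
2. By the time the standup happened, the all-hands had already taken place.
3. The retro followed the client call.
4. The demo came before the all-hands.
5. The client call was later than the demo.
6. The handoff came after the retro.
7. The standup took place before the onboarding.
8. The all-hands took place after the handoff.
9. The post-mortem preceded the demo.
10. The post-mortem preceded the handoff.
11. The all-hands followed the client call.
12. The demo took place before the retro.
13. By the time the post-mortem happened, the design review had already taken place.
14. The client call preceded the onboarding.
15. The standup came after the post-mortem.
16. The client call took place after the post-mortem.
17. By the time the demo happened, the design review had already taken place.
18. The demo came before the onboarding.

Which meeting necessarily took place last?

the onboarding

Every other meeting has a chain of constraints placing it before the onboarding, so the onboarding is last.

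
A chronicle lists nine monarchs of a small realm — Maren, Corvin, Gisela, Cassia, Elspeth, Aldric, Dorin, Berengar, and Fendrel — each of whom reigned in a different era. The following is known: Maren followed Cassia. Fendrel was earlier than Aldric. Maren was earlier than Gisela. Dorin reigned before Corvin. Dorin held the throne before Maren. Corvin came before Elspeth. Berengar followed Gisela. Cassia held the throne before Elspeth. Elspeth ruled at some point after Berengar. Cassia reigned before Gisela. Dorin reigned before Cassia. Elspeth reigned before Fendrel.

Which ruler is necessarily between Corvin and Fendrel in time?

Tracing the constraints gives Corvin → Elspeth → Fendrel, so Elspeth sits after Corvin and before Fendrel.
No other ruler is forced both after Corvin and before Fendrel.

Elspeth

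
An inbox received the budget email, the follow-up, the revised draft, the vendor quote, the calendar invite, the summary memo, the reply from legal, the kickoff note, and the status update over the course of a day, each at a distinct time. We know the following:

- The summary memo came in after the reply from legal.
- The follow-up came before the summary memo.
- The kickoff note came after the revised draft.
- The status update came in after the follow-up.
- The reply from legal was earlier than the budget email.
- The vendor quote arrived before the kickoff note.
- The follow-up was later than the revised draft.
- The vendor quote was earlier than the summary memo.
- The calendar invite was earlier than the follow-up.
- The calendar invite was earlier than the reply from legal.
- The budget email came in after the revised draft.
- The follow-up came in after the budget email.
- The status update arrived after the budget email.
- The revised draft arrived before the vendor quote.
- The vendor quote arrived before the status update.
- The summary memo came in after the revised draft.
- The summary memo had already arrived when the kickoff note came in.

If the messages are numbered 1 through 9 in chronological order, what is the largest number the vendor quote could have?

6

The vendor quote must come before the kickoff note, the status update, and the summary memo — 3 messages forced after it.
Everything else can be placed before the vendor quote in some valid order, so the vendor quote can sit as late as position 9 − 3 = 6.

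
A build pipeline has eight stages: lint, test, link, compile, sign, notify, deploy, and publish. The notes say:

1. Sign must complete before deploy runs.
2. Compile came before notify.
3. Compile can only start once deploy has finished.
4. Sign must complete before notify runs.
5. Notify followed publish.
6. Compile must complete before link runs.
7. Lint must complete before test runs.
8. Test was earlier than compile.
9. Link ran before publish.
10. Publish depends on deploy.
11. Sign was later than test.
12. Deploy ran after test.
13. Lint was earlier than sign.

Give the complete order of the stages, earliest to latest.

lint, test, sign, deploy, compile, link, publish, notify

The constraints fix every adjacent pair, so only one ordering works:
lint → test → sign → deploy → compile → link → publish → notify.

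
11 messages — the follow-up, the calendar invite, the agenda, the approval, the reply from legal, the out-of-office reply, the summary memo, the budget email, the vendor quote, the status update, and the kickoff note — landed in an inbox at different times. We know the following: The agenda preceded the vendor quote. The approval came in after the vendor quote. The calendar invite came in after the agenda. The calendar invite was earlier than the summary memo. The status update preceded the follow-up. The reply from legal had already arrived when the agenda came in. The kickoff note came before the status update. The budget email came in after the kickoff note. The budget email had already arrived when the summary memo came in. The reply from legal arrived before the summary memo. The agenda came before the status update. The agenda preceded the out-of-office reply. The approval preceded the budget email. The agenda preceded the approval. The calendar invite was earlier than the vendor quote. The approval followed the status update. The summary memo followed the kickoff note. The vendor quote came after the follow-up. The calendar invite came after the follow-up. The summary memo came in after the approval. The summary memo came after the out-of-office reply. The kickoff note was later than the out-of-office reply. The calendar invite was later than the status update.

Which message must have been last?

Every other message has a chain of constraints placing it before the summary memo, so the summary memo is last.

the summary memo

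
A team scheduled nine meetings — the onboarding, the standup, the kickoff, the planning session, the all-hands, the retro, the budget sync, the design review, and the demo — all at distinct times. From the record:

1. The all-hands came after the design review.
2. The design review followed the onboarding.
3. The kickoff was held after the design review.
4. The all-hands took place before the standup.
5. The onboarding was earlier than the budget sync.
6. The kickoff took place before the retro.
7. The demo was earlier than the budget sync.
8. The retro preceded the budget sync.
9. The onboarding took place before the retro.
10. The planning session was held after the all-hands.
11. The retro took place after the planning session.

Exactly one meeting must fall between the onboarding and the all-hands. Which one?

Tracing the constraints gives the onboarding → the design review → the all-hands, so the design review sits after the onboarding and before the all-hands.
No other meeting is forced both after the onboarding and before the all-hands.

the design review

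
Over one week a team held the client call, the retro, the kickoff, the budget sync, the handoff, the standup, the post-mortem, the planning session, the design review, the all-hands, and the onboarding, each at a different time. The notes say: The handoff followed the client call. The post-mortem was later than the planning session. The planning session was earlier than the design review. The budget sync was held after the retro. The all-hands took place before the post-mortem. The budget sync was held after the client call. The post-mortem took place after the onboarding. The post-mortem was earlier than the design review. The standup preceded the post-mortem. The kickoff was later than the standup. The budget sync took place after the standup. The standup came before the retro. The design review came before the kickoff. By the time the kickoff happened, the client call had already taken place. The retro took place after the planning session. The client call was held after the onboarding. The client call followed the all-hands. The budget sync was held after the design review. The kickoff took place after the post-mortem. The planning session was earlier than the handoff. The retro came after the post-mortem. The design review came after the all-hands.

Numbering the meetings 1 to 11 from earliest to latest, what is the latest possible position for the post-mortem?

7

The post-mortem must come before the budget sync, the design review, the kickoff, and the retro — 4 meetings forced after it.
Everything else can be placed before the post-mortem in some valid order, so the post-mortem can sit as late as position 11 − 4 = 7.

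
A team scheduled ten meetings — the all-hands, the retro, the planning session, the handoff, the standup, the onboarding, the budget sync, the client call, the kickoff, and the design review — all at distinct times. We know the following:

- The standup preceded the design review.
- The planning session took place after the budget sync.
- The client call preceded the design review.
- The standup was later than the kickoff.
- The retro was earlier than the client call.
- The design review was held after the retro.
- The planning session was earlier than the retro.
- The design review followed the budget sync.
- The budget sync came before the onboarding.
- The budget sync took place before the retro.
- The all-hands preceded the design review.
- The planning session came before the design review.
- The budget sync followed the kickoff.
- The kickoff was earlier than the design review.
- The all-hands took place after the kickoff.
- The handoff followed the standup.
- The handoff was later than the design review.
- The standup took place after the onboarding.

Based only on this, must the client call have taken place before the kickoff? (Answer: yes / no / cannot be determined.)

no

Tracing the constraints gives the kickoff → the budget sync → the retro → the client call, so the kickoff must come before the client call.
That means the client call cannot be before the kickoff.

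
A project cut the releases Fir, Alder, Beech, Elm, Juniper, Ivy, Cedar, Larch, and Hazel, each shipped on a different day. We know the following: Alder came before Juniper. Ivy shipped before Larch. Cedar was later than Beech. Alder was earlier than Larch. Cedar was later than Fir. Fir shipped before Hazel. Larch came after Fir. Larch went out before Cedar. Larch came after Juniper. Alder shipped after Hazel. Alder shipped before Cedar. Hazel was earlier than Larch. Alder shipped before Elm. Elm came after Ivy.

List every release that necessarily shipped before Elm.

Alder, Fir, Hazel, Ivy

Directly stated before Elm: Alder and Ivy.
Fir reaches Elm via Fir → Hazel → Alder → Elm.
Hazel reaches Elm via Hazel → Alder → Elm.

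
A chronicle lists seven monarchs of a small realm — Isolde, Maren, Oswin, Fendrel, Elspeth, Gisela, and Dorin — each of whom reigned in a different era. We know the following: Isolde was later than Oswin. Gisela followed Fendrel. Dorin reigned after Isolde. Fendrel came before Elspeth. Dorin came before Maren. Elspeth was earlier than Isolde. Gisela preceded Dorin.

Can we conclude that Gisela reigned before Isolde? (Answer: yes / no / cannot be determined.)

No chain of stated constraints runs from Gisela to Isolde, and none runs from Isolde to Gisela either.
So the relative order of Gisela and Isolde is not fixed by the given facts.

cannot be determined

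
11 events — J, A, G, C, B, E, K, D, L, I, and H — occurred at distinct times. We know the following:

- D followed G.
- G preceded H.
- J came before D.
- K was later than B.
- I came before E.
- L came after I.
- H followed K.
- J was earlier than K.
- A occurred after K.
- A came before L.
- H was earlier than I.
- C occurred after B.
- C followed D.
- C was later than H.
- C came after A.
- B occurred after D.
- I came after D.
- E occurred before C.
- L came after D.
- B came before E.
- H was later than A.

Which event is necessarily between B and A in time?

Tracing the constraints gives B → K → A, so K sits after B and before A.
No other event is forced both after B and before A.

K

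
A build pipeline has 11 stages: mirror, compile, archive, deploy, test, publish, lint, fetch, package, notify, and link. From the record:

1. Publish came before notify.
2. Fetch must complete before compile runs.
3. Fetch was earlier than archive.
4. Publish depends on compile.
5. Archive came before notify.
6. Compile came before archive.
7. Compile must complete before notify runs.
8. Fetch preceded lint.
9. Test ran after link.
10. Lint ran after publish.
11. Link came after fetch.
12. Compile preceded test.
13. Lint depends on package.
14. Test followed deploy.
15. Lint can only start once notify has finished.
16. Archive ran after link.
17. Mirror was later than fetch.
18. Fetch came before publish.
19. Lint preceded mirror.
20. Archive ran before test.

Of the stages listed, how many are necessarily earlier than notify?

Directly stated before notify: archive, compile, and publish.
Fetch reaches notify via fetch → archive → notify.
Link reaches notify via link → archive → notify.
That's archive, compile, fetch, link, and publish — 5 in all.

5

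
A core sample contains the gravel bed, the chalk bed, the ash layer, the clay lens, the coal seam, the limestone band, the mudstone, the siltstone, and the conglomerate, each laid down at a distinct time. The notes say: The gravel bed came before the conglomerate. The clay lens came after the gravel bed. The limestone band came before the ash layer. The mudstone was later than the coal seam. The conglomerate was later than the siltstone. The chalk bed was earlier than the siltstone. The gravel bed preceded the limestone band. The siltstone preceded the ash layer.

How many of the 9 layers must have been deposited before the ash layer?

Directly stated before the ash layer: the limestone band and the siltstone.
The chalk bed reaches the ash layer via the chalk bed → the siltstone → the ash layer.
The gravel bed reaches the ash layer via the gravel bed → the limestone band → the ash layer.
No chain forces the coal seam (or any of the others) ahead of the ash layer.
That's the chalk bed, the gravel bed, the limestone band, and the siltstone — 4 in all.

4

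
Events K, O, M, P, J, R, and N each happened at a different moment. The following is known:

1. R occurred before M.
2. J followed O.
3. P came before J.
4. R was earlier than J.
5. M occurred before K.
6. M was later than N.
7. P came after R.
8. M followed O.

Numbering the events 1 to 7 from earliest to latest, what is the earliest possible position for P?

2

R must come before P — 1 forced predecessor.
Nothing else is forced ahead of P, so its earliest slot is position 1 + 1 = 2.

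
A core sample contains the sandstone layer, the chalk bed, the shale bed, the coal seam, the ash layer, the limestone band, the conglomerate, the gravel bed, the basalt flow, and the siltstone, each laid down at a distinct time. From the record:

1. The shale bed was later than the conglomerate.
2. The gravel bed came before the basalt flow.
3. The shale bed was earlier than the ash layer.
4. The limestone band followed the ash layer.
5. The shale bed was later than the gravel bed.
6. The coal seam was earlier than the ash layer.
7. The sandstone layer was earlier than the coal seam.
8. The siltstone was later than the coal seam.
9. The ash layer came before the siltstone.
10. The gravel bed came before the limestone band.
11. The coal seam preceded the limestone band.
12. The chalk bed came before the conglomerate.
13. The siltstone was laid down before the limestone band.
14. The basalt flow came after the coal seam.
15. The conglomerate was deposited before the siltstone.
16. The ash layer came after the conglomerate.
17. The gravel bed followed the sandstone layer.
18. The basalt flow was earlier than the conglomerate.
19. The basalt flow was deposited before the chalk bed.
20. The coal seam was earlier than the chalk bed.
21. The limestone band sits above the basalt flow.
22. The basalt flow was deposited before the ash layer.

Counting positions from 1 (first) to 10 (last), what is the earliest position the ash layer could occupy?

The basalt flow, the chalk bed, the coal seam, the conglomerate, the gravel bed, the sandstone layer, and the shale bed must all come before the ash layer — 7 forced predecessors.
Nothing else is forced ahead of the ash layer, so its earliest slot is position 7 + 1 = 8.

8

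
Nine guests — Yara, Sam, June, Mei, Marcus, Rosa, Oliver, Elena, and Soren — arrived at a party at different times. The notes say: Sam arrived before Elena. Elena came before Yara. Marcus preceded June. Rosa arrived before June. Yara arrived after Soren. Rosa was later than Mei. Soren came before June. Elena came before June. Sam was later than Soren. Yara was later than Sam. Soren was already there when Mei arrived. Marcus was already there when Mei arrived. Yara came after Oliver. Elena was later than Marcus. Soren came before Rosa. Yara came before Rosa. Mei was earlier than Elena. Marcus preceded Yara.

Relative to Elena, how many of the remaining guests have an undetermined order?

1

Forced before Elena: Marcus, Mei, Sam, and Soren; forced after Elena: June, Rosa, and Yara.
That leaves Oliver with no forced order relative to Elena — 1.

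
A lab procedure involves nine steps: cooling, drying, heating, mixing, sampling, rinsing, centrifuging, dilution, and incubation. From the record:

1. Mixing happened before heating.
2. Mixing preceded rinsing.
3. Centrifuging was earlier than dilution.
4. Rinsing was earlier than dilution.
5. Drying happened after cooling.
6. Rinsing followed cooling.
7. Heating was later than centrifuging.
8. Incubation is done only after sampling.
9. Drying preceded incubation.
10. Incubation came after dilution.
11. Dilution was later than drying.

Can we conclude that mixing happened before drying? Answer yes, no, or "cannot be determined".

No chain of stated constraints runs from mixing to drying, and none runs from drying to mixing either.
So the relative order of mixing and drying is not fixed by the given facts.

cannot be determined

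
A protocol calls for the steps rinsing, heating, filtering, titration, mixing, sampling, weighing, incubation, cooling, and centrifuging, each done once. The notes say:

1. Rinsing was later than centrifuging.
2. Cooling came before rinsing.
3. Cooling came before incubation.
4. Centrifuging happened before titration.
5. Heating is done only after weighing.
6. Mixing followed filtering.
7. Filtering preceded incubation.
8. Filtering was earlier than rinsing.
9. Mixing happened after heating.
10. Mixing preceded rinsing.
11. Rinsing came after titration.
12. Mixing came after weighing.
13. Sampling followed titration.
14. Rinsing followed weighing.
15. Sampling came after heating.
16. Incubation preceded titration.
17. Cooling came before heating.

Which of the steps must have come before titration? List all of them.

centrifuging, cooling, filtering, incubation

Directly stated before titration: centrifuging and incubation.
Cooling reaches titration via cooling → incubation → titration.
Filtering reaches titration via filtering → incubation → titration.
No chain forces mixing (or any of the others) ahead of titration.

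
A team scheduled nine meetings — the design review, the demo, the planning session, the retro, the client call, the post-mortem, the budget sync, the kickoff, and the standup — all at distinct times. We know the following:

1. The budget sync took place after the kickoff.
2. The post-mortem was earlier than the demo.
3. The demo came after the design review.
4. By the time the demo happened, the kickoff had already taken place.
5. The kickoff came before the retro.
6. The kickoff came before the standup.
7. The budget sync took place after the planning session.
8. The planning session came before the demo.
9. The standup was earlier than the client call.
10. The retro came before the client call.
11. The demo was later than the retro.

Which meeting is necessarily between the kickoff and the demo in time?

Tracing the constraints gives the kickoff → the retro → the demo, so the retro sits after the kickoff and before the demo.
No other meeting is forced both after the kickoff and before the demo.

the retro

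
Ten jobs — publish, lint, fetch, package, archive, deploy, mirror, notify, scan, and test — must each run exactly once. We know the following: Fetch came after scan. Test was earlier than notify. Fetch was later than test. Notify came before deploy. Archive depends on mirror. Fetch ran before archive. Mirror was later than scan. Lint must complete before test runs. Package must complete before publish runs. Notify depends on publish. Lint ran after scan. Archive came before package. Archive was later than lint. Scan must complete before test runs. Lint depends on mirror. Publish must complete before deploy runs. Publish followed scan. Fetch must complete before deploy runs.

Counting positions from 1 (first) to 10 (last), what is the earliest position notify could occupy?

Archive, fetch, lint, mirror, package, publish, scan, and test must all come before notify — 8 forced predecessors.
Nothing else is forced ahead of notify, so its earliest slot is position 8 + 1 = 9.

9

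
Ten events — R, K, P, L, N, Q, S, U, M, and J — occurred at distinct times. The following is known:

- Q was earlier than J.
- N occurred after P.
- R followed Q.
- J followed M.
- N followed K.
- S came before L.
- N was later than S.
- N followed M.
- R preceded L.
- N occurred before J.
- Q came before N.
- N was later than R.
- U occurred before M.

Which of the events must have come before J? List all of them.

K, M, N, P, Q, R, S, U

Directly stated before J: M, N, and Q.
K reaches J via K → N → J.
P reaches J via P → N → J.
R reaches J via R → N → J.
Likewise S and U each reach J by chaining the stated constraints.
No chain forces L ahead of J.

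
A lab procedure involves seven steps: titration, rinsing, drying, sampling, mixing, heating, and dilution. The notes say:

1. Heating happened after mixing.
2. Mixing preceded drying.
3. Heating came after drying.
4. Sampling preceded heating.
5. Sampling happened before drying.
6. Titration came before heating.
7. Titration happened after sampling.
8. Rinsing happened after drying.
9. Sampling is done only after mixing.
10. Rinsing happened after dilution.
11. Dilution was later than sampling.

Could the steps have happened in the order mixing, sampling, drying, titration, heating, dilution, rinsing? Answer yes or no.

yes

Check each stated constraint against the proposed order — e.g. mixing is ahead of heating; sampling is ahead of dilution. Every pair is in the required order; nothing is violated.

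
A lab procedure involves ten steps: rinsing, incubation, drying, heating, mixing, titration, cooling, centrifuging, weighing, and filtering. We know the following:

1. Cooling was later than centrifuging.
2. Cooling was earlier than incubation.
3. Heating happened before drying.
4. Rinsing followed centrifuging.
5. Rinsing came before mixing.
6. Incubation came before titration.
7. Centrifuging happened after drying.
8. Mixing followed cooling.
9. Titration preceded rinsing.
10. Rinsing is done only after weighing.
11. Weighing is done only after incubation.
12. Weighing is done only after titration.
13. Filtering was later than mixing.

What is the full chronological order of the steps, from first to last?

The constraints fix every adjacent pair, so only one ordering works:
heating → drying → centrifuging → cooling → incubation → titration → weighing → rinsing → mixing → filtering.

heating, drying, centrifuging, cooling, incubation, titration, weighing, rinsing, mixing, filtering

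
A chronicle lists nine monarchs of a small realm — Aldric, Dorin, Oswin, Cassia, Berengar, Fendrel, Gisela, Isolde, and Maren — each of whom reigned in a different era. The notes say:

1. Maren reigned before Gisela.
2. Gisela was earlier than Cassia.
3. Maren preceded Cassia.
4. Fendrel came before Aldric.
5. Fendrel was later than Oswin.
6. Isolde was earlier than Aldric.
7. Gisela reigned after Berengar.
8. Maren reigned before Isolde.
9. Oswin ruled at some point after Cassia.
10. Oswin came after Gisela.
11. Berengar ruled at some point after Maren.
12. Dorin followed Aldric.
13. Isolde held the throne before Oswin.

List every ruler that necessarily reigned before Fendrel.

Berengar, Cassia, Gisela, Isolde, Maren, Oswin

Directly stated before Fendrel: Oswin.
Berengar reaches Fendrel via Berengar → Gisela → Oswin → Fendrel.
Cassia reaches Fendrel via Cassia → Oswin → Fendrel.
Gisela reaches Fendrel via Gisela → Oswin → Fendrel.
Likewise Isolde and Maren each reach Fendrel by chaining the stated constraints.
No chain forces Dorin (or any of the others) ahead of Fendrel.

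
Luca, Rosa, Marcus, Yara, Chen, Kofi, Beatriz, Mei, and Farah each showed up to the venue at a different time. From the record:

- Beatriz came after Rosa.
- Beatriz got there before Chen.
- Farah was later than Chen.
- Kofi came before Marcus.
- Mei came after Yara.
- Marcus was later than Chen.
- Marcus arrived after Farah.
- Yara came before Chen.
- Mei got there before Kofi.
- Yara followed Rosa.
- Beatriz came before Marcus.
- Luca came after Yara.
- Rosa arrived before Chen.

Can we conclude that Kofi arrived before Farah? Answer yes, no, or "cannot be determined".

No chain of stated constraints runs from Kofi to Farah, and none runs from Farah to Kofi either.
So the relative order of Kofi and Farah is not fixed by the given facts.

cannot be determined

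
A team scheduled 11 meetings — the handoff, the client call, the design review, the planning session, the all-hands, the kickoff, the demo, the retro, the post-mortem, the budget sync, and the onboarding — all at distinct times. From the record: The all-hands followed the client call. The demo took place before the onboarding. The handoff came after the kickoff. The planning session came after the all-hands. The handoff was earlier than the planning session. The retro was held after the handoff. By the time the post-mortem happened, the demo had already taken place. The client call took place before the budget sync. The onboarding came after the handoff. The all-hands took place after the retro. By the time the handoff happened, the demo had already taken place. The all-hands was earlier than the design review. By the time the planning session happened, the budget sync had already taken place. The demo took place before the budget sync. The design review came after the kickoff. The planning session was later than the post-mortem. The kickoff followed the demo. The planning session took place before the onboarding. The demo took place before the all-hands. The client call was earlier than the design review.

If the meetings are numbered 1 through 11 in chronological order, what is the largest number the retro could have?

The retro must come before the all-hands, the design review, the onboarding, and the planning session — 4 meetings forced after it.
Everything else can be placed before the retro in some valid order, so the retro can sit as late as position 11 − 4 = 7.

7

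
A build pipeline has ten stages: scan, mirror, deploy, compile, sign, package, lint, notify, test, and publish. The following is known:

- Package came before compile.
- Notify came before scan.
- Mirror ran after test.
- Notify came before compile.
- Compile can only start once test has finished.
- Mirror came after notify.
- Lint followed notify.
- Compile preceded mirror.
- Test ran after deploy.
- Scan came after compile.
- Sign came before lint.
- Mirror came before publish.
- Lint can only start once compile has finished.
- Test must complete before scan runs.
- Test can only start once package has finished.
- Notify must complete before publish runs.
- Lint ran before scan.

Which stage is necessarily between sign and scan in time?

lint

Tracing the constraints gives sign → lint → scan, so lint sits after sign and before scan.
No other stage is forced both after sign and before scan.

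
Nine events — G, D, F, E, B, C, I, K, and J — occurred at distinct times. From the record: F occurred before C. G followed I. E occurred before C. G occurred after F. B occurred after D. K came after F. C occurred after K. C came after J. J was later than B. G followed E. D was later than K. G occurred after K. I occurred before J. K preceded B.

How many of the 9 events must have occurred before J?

5

Directly stated before J: B and I.
D reaches J via D → B → J.
F reaches J via F → K → B → J.
K reaches J via K → B → J.
That's B, D, F, I, and K — 5 in all.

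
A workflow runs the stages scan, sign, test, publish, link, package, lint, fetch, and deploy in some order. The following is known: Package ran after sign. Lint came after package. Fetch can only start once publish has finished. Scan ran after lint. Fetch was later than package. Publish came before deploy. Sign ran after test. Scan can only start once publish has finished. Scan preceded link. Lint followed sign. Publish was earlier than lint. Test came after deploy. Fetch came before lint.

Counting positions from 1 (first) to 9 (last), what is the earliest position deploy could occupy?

Publish must come before deploy — 1 forced predecessor.
Nothing else is forced ahead of deploy, so its earliest slot is position 1 + 1 = 2.

2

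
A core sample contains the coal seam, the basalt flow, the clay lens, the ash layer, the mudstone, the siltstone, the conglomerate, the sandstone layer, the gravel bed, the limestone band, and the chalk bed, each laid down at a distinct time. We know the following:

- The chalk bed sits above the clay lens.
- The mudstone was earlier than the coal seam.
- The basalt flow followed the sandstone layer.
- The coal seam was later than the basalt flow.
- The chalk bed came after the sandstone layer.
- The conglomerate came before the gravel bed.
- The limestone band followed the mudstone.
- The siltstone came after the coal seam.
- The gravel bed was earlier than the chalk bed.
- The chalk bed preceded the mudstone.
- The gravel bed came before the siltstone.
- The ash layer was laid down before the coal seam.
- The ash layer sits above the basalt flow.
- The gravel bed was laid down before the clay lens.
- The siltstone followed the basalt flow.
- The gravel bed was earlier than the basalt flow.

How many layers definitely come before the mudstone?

Directly stated before the mudstone: the chalk bed.
The clay lens reaches the mudstone via the clay lens → the chalk bed → the mudstone.
The conglomerate reaches the mudstone via the conglomerate → the gravel bed → the chalk bed → the mudstone.
The gravel bed reaches the mudstone via the gravel bed → the chalk bed → the mudstone.
Likewise the sandstone layer reaches the mudstone by chaining the stated constraints.
No chain forces the coal seam (or any of the others) ahead of the mudstone.
That's the chalk bed, the clay lens, the conglomerate, the gravel bed, and the sandstone layer — 5 in all.

5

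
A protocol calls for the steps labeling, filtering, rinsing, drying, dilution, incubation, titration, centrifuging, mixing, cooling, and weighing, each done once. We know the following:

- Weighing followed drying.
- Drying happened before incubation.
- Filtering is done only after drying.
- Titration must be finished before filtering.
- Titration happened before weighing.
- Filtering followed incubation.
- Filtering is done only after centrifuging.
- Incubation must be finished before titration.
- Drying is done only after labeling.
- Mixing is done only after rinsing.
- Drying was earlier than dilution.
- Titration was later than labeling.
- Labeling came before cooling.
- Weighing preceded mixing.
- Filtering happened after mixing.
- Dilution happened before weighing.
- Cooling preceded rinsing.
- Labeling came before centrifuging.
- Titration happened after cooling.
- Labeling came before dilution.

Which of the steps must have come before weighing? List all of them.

Directly stated before weighing: dilution, drying, and titration.
Cooling reaches weighing via cooling → titration → weighing.
Incubation reaches weighing via incubation → titration → weighing.
Labeling reaches weighing via labeling → dilution → weighing.
No chain forces rinsing (or any of the others) ahead of weighing.

cooling, dilution, drying, incubation, labeling, titration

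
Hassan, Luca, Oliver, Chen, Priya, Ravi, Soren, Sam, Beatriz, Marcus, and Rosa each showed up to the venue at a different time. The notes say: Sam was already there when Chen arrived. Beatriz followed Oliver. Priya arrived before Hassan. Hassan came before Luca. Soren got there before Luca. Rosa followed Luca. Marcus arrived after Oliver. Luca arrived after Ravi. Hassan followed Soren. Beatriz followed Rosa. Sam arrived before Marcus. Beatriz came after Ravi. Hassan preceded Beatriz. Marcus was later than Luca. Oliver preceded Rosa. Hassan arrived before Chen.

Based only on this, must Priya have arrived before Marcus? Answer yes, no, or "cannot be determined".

Chain the constraints: Priya → Hassan → Luca → Marcus. Each link is directly stated, so Priya comes before Marcus.

yes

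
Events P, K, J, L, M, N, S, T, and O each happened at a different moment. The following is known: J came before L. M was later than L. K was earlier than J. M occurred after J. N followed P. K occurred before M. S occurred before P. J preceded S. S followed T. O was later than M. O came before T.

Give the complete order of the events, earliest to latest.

K, J, L, M, O, T, S, P, N

The constraints fix every adjacent pair, so only one ordering works:
K → J → L → M → O → T → S → P → N.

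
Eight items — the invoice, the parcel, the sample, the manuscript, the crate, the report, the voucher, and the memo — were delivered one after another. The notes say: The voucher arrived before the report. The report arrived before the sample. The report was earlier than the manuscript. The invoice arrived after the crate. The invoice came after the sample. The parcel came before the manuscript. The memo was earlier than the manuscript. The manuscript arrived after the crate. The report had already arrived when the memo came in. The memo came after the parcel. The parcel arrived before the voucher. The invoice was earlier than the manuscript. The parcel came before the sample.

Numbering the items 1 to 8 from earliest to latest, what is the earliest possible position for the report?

The parcel and the voucher must both come before the report — 2 forced predecessors.
Nothing else is forced ahead of the report, so its earliest slot is position 2 + 1 = 3.

3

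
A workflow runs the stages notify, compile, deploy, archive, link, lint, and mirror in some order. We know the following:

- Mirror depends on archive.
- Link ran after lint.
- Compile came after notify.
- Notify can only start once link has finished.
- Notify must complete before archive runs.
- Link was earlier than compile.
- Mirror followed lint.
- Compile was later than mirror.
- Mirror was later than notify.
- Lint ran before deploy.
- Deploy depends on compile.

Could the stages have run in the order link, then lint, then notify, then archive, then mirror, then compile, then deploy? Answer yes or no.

The constraints require lint before link, but in the proposed sequence link appears ahead of lint. That one violation is enough.

no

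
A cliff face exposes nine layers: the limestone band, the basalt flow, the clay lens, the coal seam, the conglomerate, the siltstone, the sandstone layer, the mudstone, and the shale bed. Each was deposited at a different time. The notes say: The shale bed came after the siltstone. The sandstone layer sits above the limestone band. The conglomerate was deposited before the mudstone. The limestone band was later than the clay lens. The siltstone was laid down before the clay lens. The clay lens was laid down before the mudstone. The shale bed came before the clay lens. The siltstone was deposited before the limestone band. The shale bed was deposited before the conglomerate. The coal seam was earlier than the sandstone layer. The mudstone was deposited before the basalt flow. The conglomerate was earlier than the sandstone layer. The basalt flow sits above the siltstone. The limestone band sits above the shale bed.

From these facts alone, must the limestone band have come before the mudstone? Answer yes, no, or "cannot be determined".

No chain of stated constraints runs from the limestone band to the mudstone, and none runs from the mudstone to the limestone band either.
So the relative order of the limestone band and the mudstone is not fixed by the given facts.

cannot be determined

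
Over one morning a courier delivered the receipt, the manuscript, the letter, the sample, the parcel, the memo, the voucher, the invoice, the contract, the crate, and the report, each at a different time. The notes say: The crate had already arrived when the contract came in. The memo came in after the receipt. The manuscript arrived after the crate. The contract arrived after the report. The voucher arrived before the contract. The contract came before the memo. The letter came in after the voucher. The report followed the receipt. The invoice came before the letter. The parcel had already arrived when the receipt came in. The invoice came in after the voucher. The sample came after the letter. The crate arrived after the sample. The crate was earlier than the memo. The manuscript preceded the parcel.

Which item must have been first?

The voucher has a chain of constraints placing it before every other item, so the voucher must be first.

the voucher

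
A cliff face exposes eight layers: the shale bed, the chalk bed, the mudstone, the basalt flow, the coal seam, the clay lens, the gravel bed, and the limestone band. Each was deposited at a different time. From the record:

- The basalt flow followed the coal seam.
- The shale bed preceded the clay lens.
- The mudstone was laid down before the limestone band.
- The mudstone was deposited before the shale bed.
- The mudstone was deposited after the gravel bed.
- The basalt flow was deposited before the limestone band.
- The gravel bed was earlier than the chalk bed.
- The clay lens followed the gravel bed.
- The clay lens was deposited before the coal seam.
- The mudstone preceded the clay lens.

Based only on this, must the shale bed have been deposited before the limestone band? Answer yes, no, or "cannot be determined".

yes

Chain the constraints: the shale bed → the clay lens → the coal seam → the basalt flow → the limestone band. Each link is directly stated, so the shale bed comes before the limestone band.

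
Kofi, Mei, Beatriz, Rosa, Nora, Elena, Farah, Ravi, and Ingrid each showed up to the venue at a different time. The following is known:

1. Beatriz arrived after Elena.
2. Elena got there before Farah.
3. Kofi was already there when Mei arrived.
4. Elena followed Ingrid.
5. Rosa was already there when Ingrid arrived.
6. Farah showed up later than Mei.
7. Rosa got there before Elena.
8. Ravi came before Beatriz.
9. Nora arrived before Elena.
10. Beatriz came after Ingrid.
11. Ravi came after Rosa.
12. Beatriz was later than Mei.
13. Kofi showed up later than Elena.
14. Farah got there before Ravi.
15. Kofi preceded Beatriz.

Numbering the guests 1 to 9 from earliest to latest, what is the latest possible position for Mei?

Mei must come before Beatriz, Farah, and Ravi — 3 guests forced after them.
Everything else can be placed before Mei in some valid order, so Mei can sit as late as position 9 − 3 = 6.

6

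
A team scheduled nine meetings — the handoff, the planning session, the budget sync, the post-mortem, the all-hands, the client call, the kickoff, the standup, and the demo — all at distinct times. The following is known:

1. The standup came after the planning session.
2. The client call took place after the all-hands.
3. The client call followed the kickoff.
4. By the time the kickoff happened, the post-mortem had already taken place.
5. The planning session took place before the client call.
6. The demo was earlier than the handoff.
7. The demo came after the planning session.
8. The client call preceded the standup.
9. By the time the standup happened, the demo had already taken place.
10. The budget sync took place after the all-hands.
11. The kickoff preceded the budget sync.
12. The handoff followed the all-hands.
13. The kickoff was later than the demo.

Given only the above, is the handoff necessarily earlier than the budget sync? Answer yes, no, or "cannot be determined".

No chain of stated constraints runs from the handoff to the budget sync, and none runs from the budget sync to the handoff either.
So the relative order of the handoff and the budget sync is not fixed by the given facts.

cannot be determined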